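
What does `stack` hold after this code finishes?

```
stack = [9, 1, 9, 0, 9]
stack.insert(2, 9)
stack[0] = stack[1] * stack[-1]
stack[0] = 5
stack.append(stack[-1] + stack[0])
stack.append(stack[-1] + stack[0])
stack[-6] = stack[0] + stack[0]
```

insert 9 at 2 → [9, 1, 9, 9, 0, 9]
stack[0] = stack[1]*stack[-1] = 1*9 = 9 → [9, 1, 9, 9, 0, 9]
stack[0] = 5 → [5, 1, 9, 9, 0, 9]
append stack[-1]+stack[0] = 9+5 = 14 → [5, 1, 9, 9, 0, 9, 14]
append stack[-1]+stack[0] = 14+5 = 19 → [5, 1, 9, 9, 0, 9, 14, 19]
stack[-6] = stack[0]+stack[0] = 5+5 = 10 → [5, 1, 10, 9, 0, 9, 14, 19]

[5, 1, 10, 9, 0, 9, 14, 19]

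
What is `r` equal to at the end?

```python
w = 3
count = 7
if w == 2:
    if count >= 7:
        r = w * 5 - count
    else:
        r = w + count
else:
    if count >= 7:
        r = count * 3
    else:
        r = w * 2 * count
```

21

w=3, count=7
w == 2 is False; count >= 7 is True
→ r = count * 3 = 21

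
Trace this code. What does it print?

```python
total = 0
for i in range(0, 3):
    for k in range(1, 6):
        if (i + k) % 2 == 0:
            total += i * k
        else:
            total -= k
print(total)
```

i=0,k=1: odd sum, total = 0-1 = -1
i=0,k=2: even sum, total = (-1)+0 = -1
i=0,k=3: odd sum, total = (-1)-3 = -4
i=0,k=4: even sum, total = (-4)+0 = -4
i=0,k=5: odd sum, total = (-4)-5 = -9
i=1,k=1: even sum, total = (-9)+1 = -8
i=1,k=2: odd sum, total = (-8)-2 = -10
i=1,k=3: even sum, total = (-10)+3 = -7
i=1,k=4: odd sum, total = (-7)-4 = -11
i=1,k=5: even sum, total = (-11)+5 = -6
i=2,k=1: odd sum, total = (-6)-1 = -7
i=2,k=2: even sum, total = (-7)+4 = -3
i=2,k=3: odd sum, total = (-3)-3 = -6
i=2,k=4: even sum, total = (-6)+8 = 2
i=2,k=5: odd sum, total = 2-5 = -3

-3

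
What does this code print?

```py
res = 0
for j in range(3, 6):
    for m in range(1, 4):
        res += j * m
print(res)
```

j=3,m=1: res = 0+3 = 3
j=3,m=2: res = 3+6 = 9
j=3,m=3: res = 9+9 = 18
j=4,m=1: res = 18+4 = 22
j=4,m=2: res = 22+8 = 30
j=4,m=3: res = 30+12 = 42
j=5,m=1: res = 42+5 = 47
j=5,m=2: res = 47+10 = 57
j=5,m=3: res = 57+15 = 72

72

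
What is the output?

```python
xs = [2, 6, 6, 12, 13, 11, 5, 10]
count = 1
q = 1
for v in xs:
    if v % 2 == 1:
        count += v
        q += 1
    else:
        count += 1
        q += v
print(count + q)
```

75

v=2: not odd, count = 1+1 = 2; q=3
v=6: not odd, count = 2+1 = 3; q=9
v=6: not odd, count = 3+1 = 4; q=15
v=12: not odd, count = 4+1 = 5; q=27
v=13: odd, count = 5+13 = 18; q=28
v=11: odd, count = 18+11 = 29; q=29
v=5: odd, count = 29+5 = 34; q=30
v=10: not odd, count = 34+1 = 35; q=40
count+q = 35+40 = 75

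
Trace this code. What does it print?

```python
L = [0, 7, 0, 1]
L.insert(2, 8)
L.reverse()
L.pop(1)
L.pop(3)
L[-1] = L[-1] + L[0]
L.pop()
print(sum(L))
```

insert 8 at 2 → [0, 7, 8, 0, 1]
reverse → [1, 0, 8, 7, 0]
pop(1) removes 0 → [1, 8, 7, 0]
pop(3) removes 0 → [1, 8, 7]
L[-1] = L[-1]+L[0] = 7+1 = 8 → [1, 8, 8]
pop() removes 8 → [1, 8]
sum = 9

9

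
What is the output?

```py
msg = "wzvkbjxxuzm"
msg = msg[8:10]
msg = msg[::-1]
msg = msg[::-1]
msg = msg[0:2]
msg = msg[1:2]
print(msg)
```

z

slice [8:10] → 'uz'
reverse → 'zu'
reverse → 'uz'
slice [0:2] → 'uz'
slice [1:2] → 'z'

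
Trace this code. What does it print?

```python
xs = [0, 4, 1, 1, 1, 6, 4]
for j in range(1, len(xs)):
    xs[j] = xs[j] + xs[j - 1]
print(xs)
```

j=1: xs[1] = 4+0 = 4 → [0, 4, 1, 1, 1, 6, 4]
j=2: xs[2] = 1+4 = 5 → [0, 4, 5, 1, 1, 6, 4]
j=3: xs[3] = 1+5 = 6 → [0, 4, 5, 6, 1, 6, 4]
j=4: xs[4] = 1+6 = 7 → [0, 4, 5, 6, 7, 6, 4]
j=5: xs[5] = 6+7 = 13 → [0, 4, 5, 6, 7, 13, 4]
j=6: xs[6] = 4+13 = 17 → [0, 4, 5, 6, 7, 13, 17]

[0, 4, 5, 6, 7, 13, 17]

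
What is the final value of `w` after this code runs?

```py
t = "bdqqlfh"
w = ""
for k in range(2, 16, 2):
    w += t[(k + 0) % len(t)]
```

'qlhdqfb'

k=2: add t[2]='q' → 'q'
k=4: add t[4]='l' → 'ql'
k=6: add t[6]='h' → 'qlh'
k=8: add t[1]='d' → 'qlhd'
k=10: add t[3]='q' → 'qlhdq'
k=12: add t[5]='f' → 'qlhdqf'
k=14: add t[0]='b' → 'qlhdqfb'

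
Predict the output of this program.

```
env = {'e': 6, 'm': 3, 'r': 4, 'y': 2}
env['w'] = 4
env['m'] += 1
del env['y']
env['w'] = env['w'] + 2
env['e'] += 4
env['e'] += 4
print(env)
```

{'e': 14, 'm': 4, 'r': 4, 'w': 6}

env['w'] = 4 → {'e': 6, 'm': 3, 'r': 4, 'y': 2, 'w': 4}
env['m'] = 3+1 = 4 → {'e': 6, 'm': 4, 'r': 4, 'y': 2, 'w': 4}
del 'y' → {'e': 6, 'm': 4, 'r': 4, 'w': 4}
env['w'] = env['w']+2 = 6 → {'e': 6, 'm': 4, 'r': 4, 'w': 6}
env['e'] = 6+4 = 10 → {'e': 10, 'm': 4, 'r': 4, 'w': 6}
env['e'] = 10+4 = 14 → {'e': 14, 'm': 4, 'r': 4, 'w': 6}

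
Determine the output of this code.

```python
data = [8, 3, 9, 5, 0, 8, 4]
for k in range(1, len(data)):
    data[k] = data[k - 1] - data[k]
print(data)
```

[8, 5, -4, -9, -9, -17, -21]

k=1: data[1] = 8-3 = 5 → [8, 5, 9, 5, 0, 8, 4]
k=2: data[2] = 5-9 = -4 → [8, 5, -4, 5, 0, 8, 4]
k=3: data[3] = (-4)-5 = -9 → [8, 5, -4, -9, 0, 8, 4]
k=4: data[4] = (-9)-0 = -9 → [8, 5, -4, -9, -9, 8, 4]
k=5: data[5] = (-9)-8 = -17 → [8, 5, -4, -9, -9, -17, 4]
k=6: data[6] = (-17)-4 = -21 → [8, 5, -4, -9, -9, -17, -21]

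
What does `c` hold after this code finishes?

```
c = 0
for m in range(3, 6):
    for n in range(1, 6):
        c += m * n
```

m=3,n=1: c = 0+3 = 3
m=3,n=2: c = 3+6 = 9
m=3,n=3: c = 9+9 = 18
m=3,n=4: c = 18+12 = 30
m=3,n=5: c = 30+15 = 45
m=4,n=1: c = 45+4 = 49
m=4,n=2: c = 49+8 = 57
m=4,n=3: c = 57+12 = 69
m=4,n=4: c = 69+16 = 85
m=4,n=5: c = 85+20 = 105
m=5,n=1: c = 105+5 = 110
m=5,n=2: c = 110+10 = 120
m=5,n=3: c = 120+15 = 135
m=5,n=4: c = 135+20 = 155
m=5,n=5: c = 155+25 = 180

180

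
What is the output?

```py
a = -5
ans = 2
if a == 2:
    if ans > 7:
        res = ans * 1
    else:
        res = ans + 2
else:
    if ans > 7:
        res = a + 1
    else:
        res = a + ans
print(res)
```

-3

a=-5, ans=2
a == 2 is False; ans > 7 is False
→ res = a + ans = -3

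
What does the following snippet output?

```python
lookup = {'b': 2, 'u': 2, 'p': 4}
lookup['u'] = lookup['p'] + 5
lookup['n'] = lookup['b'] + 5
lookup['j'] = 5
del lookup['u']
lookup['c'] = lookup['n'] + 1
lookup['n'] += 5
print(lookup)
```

{'b': 2, 'p': 4, 'n': 12, 'j': 5, 'c': 8}

lookup['u'] = lookup['p']+5 = 9 → {'b': 2, 'u': 9, 'p': 4}
lookup['n'] = lookup['b']+5 = 7 → {'b': 2, 'u': 9, 'p': 4, 'n': 7}
lookup['j'] = 5 → {'b': 2, 'u': 9, 'p': 4, 'n': 7, 'j': 5}
del 'u' → {'b': 2, 'p': 4, 'n': 7, 'j': 5}
lookup['c'] = lookup['n']+1 = 8 → {'b': 2, 'p': 4, 'n': 7, 'j': 5, 'c': 8}
lookup['n'] = 7+5 = 12 → {'b': 2, 'p': 4, 'n': 12, 'j': 5, 'c': 8}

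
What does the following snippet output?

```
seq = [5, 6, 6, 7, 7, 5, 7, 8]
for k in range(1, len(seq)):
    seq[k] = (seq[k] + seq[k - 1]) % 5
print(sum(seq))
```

18

k=1: seq[1] = (6+5)%5 = 1 → [5, 1, 6, 7, 7, 5, 7, 8]
k=2: seq[2] = (6+1)%5 = 2 → [5, 1, 2, 7, 7, 5, 7, 8]
k=3: seq[3] = (7+2)%5 = 4 → [5, 1, 2, 4, 7, 5, 7, 8]
k=4: seq[4] = (7+4)%5 = 1 → [5, 1, 2, 4, 1, 5, 7, 8]
k=5: seq[5] = (5+1)%5 = 1 → [5, 1, 2, 4, 1, 1, 7, 8]
k=6: seq[6] = (7+1)%5 = 3 → [5, 1, 2, 4, 1, 1, 3, 8]
k=7: seq[7] = (8+3)%5 = 1 → [5, 1, 2, 4, 1, 1, 3, 1]
sum = 18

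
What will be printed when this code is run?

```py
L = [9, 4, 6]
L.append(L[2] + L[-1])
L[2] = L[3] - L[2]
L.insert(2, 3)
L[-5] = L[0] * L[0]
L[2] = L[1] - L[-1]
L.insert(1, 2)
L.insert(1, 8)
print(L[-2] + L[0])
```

87

append L[2]+L[-1] = 6+6 = 12 → [9, 4, 6, 12]
L[2] = L[3]-L[2] = 12-6 = 6 → [9, 4, 6, 12]
insert 3 at 2 → [9, 4, 3, 6, 12]
L[-5] = L[0]*L[0] = 9*9 = 81 → [81, 4, 3, 6, 12]
L[2] = L[1]-L[-1] = 4-12 = -8 → [81, 4, -8, 6, 12]
insert 2 at 1 → [81, 2, 4, -8, 6, 12]
insert 8 at 1 → [81, 8, 2, 4, -8, 6, 12]
L[-2]+L[0] = 6+81 = 87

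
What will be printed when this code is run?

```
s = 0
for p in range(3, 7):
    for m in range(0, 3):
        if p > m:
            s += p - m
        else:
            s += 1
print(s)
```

42

p=3,m=0: 3>0, s = 0+3 = 3
p=3,m=1: 3>1, s = 3+2 = 5
p=3,m=2: 3>2, s = 5+1 = 6
p=4,m=0: 4>0, s = 6+4 = 10
p=4,m=1: 4>1, s = 10+3 = 13
p=4,m=2: 4>2, s = 13+2 = 15
p=5,m=0: 5>0, s = 15+5 = 20
p=5,m=1: 5>1, s = 20+4 = 24
p=5,m=2: 5>2, s = 24+3 = 27
p=6,m=0: 6>0, s = 27+6 = 33
p=6,m=1: 6>1, s = 33+5 = 38
p=6,m=2: 6>2, s = 38+4 = 42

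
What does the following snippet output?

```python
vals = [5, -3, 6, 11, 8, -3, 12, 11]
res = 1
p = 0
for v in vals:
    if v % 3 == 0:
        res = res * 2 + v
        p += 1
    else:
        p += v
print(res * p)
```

858

v=5: not %3==0; p=5
v=-3: %3==0, res = 1*2+(-3) = -1; p=6
v=6: %3==0, res = (-1)*2+6 = 4; p=7
v=11: not %3==0; p=18
v=8: not %3==0; p=26
v=-3: %3==0, res = 4*2+(-3) = 5; p=27
v=12: %3==0, res = 5*2+12 = 22; p=28
v=11: not %3==0; p=39
res*p = 22*39 = 858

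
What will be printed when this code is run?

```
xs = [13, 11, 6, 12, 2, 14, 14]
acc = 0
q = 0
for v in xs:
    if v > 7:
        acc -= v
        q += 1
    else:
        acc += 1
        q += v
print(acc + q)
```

v=13: >7, acc = 0-13 = -13; q=1
v=11: >7, acc = (-13)-11 = -24; q=2
v=6: not >7, acc = (-24)+1 = -23; q=8
v=12: >7, acc = (-23)-12 = -35; q=9
v=2: not >7, acc = (-35)+1 = -34; q=11
v=14: >7, acc = (-34)-14 = -48; q=12
v=14: >7, acc = (-48)-14 = -62; q=13
acc+q = (-62)+13 = -49

-49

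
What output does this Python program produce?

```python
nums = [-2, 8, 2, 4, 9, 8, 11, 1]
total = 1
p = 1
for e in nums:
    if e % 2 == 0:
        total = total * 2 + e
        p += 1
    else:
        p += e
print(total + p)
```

115

e=-2: even, total = 1*2+(-2) = 0; p=2
e=8: even, total = 0*2+8 = 8; p=3
e=2: even, total = 8*2+2 = 18; p=4
e=4: even, total = 18*2+4 = 40; p=5
e=9: not even; p=14
e=8: even, total = 40*2+8 = 88; p=15
e=11: not even; p=26
e=1: not even; p=27
total+p = 88+27 = 115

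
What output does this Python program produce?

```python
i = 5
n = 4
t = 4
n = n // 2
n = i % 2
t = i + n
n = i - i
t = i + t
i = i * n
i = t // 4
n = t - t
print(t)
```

n = 4//2 = 2
n = 5%2 = 1
t = 5+1 = 6
n = 5-5 = 0
t = 5+6 = 11
i = 5*0 = 0
i = 11//4 = 2
n = 11-11 = 0

11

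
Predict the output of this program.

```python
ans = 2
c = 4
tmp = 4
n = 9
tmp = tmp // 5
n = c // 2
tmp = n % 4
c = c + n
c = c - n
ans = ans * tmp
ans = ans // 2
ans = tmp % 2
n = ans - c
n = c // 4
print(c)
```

tmp = 4//5 = 0
n = 4//2 = 2
tmp = 2%4 = 2
c = 4+2 = 6
c = 6-2 = 4
ans = 2*2 = 4
ans = 4//2 = 2
ans = 2%2 = 0
n = 0-4 = -4
n = 4//4 = 1

4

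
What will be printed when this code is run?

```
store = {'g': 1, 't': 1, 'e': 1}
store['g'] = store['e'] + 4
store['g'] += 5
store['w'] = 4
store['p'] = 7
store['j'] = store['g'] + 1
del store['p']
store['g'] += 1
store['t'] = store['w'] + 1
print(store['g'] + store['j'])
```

store['g'] = store['e']+4 = 5 → {'g': 5, 't': 1, 'e': 1}
store['g'] = 5+5 = 10 → {'g': 10, 't': 1, 'e': 1}
store['w'] = 4 → {'g': 10, 't': 1, 'e': 1, 'w': 4}
store['p'] = 7 → {'g': 10, 't': 1, 'e': 1, 'w': 4, 'p': 7}
store['j'] = store['g']+1 = 11 → {'g': 10, 't': 1, 'e': 1, 'w': 4, 'p': 7, 'j': 11}
del 'p' → {'g': 10, 't': 1, 'e': 1, 'w': 4, 'j': 11}
store['g'] = 10+1 = 11 → {'g': 11, 't': 1, 'e': 1, 'w': 4, 'j': 11}
store['t'] = store['w']+1 = 5 → {'g': 11, 't': 5, 'e': 1, 'w': 4, 'j': 11}
store['g']+store['j'] = 11+11 = 22

22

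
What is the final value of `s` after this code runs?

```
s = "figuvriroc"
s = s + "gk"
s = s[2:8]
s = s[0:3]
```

+ 'gk' → 'figuvrirocgk'
slice [2:8] → 'guvrir'
slice [0:3] → 'guv'

'guv'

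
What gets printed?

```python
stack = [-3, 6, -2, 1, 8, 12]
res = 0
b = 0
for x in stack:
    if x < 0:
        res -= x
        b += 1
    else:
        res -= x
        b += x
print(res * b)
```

x=-3: <0, res = 0-(-3) = 3; b=1
x=6: not <0, res = 3-6 = -3; b=7
x=-2: <0, res = (-3)-(-2) = -1; b=8
x=1: not <0, res = (-1)-1 = -2; b=9
x=8: not <0, res = (-2)-8 = -10; b=17
x=12: not <0, res = (-10)-12 = -22; b=29
res*b = (-22)*29 = -638

-638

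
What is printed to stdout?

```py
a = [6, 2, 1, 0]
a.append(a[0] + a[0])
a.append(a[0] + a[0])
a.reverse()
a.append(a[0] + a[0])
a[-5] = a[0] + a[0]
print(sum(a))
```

81

append a[0]+a[0] = 6+6 = 12 → [6, 2, 1, 0, 12]
append a[0]+a[0] = 6+6 = 12 → [6, 2, 1, 0, 12, 12]
reverse → [12, 12, 0, 1, 2, 6]
append a[0]+a[0] = 12+12 = 24 → [12, 12, 0, 1, 2, 6, 24]
a[-5] = a[0]+a[0] = 12+12 = 24 → [12, 12, 24, 1, 2, 6, 24]
sum = 81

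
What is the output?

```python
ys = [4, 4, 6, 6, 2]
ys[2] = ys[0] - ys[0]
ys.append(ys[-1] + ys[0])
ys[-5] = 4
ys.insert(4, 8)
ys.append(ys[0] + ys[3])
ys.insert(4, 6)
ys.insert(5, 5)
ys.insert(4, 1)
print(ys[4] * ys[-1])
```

10

ys[2] = ys[0]-ys[0] = 4-4 = 0 → [4, 4, 0, 6, 2]
append ys[-1]+ys[0] = 2+4 = 6 → [4, 4, 0, 6, 2, 6]
ys[-5] = 4 → [4, 4, 0, 6, 2, 6]
insert 8 at 4 → [4, 4, 0, 6, 8, 2, 6]
append ys[0]+ys[3] = 4+6 = 10 → [4, 4, 0, 6, 8, 2, 6, 10]
insert 6 at 4 → [4, 4, 0, 6, 6, 8, 2, 6, 10]
insert 5 at 5 → [4, 4, 0, 6, 6, 5, 8, 2, 6, 10]
insert 1 at 4 → [4, 4, 0, 6, 1, 6, 5, 8, 2, 6, 10]
ys[4]*ys[-1] = 1*10 = 10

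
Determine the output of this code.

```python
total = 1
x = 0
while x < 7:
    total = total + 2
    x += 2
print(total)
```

x=0: total = 1+2 = 3
x=2: total = 3+2 = 5
x=4: total = 5+2 = 7
x=6: total = 7+2 = 9

9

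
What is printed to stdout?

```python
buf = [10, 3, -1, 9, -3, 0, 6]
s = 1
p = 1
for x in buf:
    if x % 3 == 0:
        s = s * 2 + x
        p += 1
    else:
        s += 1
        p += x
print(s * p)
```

x=10: not %3==0, s = 1+1 = 2; p=11
x=3: %3==0, s = 2*2+3 = 7; p=12
x=-1: not %3==0, s = 7+1 = 8; p=11
x=9: %3==0, s = 8*2+9 = 25; p=12
x=-3: %3==0, s = 25*2+(-3) = 47; p=13
x=0: %3==0, s = 47*2+0 = 94; p=14
x=6: %3==0, s = 94*2+6 = 194; p=15
s*p = 194*15 = 2910

2910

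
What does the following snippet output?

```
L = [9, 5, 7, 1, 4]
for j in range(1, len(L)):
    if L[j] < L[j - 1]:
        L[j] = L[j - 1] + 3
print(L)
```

j=1: 5<9, L[1] = 9+3 = 12 → [9, 12, 7, 1, 4]
j=2: 7<12, L[2] = 12+3 = 15 → [9, 12, 15, 1, 4]
j=3: 1<15, L[3] = 15+3 = 18 → [9, 12, 15, 18, 4]
j=4: 4<18, L[4] = 18+3 = 21 → [9, 12, 15, 18, 21]

[9, 12, 15, 18, 21]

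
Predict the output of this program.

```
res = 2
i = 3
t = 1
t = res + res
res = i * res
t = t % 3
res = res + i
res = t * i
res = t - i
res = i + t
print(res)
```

4

t = 2+2 = 4
res = 3*2 = 6
t = 4%3 = 1
res = 6+3 = 9
res = 1*3 = 3
res = 1-3 = -2
res = 3+1 = 4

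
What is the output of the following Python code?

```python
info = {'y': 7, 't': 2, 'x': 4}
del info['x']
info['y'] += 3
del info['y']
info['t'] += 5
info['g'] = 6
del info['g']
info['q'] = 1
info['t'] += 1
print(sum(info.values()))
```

del 'x' → {'y': 7, 't': 2}
info['y'] = 7+3 = 10 → {'y': 10, 't': 2}
del 'y' → {'t': 2}
info['t'] = 2+5 = 7 → {'t': 7}
info['g'] = 6 → {'t': 7, 'g': 6}
del 'g' → {'t': 7}
info['q'] = 1 → {'t': 7, 'q': 1}
info['t'] = 7+1 = 8 → {'t': 8, 'q': 1}
sum of values = 9

9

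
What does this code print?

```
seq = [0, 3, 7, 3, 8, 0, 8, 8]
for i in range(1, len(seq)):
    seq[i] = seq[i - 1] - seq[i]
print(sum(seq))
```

-134

i=1: seq[1] = 0-3 = -3 → [0, -3, 7, 3, 8, 0, 8, 8]
i=2: seq[2] = (-3)-7 = -10 → [0, -3, -10, 3, 8, 0, 8, 8]
i=3: seq[3] = (-10)-3 = -13 → [0, -3, -10, -13, 8, 0, 8, 8]
i=4: seq[4] = (-13)-8 = -21 → [0, -3, -10, -13, -21, 0, 8, 8]
i=5: seq[5] = (-21)-0 = -21 → [0, -3, -10, -13, -21, -21, 8, 8]
i=6: seq[6] = (-21)-8 = -29 → [0, -3, -10, -13, -21, -21, -29, 8]
i=7: seq[7] = (-29)-8 = -37 → [0, -3, -10, -13, -21, -21, -29, -37]
sum = -134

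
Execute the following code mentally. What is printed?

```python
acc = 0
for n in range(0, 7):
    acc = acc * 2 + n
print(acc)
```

n=0: acc = 0*2+0 = 0
n=1: acc = 0*2+1 = 1
n=2: acc = 1*2+2 = 4
n=3: acc = 4*2+3 = 11
n=4: acc = 11*2+4 = 26
n=5: acc = 26*2+5 = 57
n=6: acc = 57*2+6 = 120

120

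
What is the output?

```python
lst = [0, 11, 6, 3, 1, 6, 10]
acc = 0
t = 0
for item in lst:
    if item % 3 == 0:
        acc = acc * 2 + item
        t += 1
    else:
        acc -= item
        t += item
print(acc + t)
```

item=0: %3==0, acc = 0*2+0 = 0; t=1
item=11: not %3==0, acc = 0-11 = -11; t=12
item=6: %3==0, acc = (-11)*2+6 = -16; t=13
item=3: %3==0, acc = (-16)*2+3 = -29; t=14
item=1: not %3==0, acc = (-29)-1 = -30; t=15
item=6: %3==0, acc = (-30)*2+6 = -54; t=16
item=10: not %3==0, acc = (-54)-10 = -64; t=26
acc+t = (-64)+26 = -38

-38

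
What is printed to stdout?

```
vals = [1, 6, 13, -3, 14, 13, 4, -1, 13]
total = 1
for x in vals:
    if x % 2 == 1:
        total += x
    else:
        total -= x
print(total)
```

x=1: odd, total = 1+1 = 2
x=6: not odd, total = 2-6 = -4
x=13: odd, total = (-4)+13 = 9
x=-3: odd, total = 9+(-3) = 6
x=14: not odd, total = 6-14 = -8
x=13: odd, total = (-8)+13 = 5
x=4: not odd, total = 5-4 = 1
x=-1: odd, total = 1+(-1) = 0
x=13: odd, total = 0+13 = 13

13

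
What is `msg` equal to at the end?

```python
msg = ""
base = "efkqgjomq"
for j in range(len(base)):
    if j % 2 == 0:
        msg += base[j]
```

j=0: add 'e' → 'e'
j=1: skip
j=2: add 'k' → 'ek'
j=3: skip
j=4: add 'g' → 'ekg'
j=5: skip
j=6: add 'o' → 'ekgo'
j=7: skip
j=8: add 'q' → 'ekgoq'

'ekgoq'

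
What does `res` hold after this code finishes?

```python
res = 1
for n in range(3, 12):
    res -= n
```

n=3: res = 1-3 = -2
n=4: res = (-2)-4 = -6
n=5: res = (-6)-5 = -11
n=6: res = (-11)-6 = -17
n=7: res = (-17)-7 = -24
n=8: res = (-24)-8 = -32
n=9: res = (-32)-9 = -41
n=10: res = (-41)-10 = -51
n=11: res = (-51)-11 = -62

-62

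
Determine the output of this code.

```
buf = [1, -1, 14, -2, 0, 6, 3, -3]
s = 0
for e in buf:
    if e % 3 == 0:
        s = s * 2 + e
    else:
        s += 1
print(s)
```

91

e=1: not %3==0, s = 0+1 = 1
e=-1: not %3==0, s = 1+1 = 2
e=14: not %3==0, s = 2+1 = 3
e=-2: not %3==0, s = 3+1 = 4
e=0: %3==0, s = 4*2+0 = 8
e=6: %3==0, s = 8*2+6 = 22
e=3: %3==0, s = 22*2+3 = 47
e=-3: %3==0, s = 47*2+(-3) = 91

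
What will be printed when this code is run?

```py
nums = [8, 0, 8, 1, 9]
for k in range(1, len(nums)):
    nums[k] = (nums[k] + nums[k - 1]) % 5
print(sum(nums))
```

15

k=1: nums[1] = (0+8)%5 = 3 → [8, 3, 8, 1, 9]
k=2: nums[2] = (8+3)%5 = 1 → [8, 3, 1, 1, 9]
k=3: nums[3] = (1+1)%5 = 2 → [8, 3, 1, 2, 9]
k=4: nums[4] = (9+2)%5 = 1 → [8, 3, 1, 2, 1]
sum = 15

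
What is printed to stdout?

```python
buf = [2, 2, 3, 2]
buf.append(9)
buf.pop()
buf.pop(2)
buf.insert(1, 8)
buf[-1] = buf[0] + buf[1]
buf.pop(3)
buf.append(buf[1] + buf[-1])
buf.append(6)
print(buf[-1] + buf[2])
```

8

append 9 → [2, 2, 3, 2, 9]
pop() removes 9 → [2, 2, 3, 2]
pop(2) removes 3 → [2, 2, 2]
insert 8 at 1 → [2, 8, 2, 2]
buf[-1] = buf[0]+buf[1] = 2+8 = 10 → [2, 8, 2, 10]
pop(3) removes 10 → [2, 8, 2]
append buf[1]+buf[-1] = 8+2 = 10 → [2, 8, 2, 10]
append 6 → [2, 8, 2, 10, 6]
buf[-1]+buf[2] = 6+2 = 8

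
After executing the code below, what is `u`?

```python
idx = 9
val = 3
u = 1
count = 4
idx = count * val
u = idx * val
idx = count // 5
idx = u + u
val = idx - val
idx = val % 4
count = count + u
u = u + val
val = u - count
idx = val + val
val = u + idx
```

idx = 4*3 = 12
u = 12*3 = 36
idx = 4//5 = 0
idx = 36+36 = 72
val = 72-3 = 69
idx = 69%4 = 1
count = 4+36 = 40
u = 36+69 = 105
val = 105-40 = 65
idx = 65+65 = 130
val = 105+130 = 235

105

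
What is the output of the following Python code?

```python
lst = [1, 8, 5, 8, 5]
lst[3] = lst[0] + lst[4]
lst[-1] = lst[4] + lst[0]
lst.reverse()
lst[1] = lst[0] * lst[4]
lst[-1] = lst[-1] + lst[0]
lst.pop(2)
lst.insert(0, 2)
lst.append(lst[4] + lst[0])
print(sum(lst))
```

38

lst[3] = lst[0]+lst[4] = 1+5 = 6 → [1, 8, 5, 6, 5]
lst[-1] = lst[4]+lst[0] = 5+1 = 6 → [1, 8, 5, 6, 6]
reverse → [6, 6, 5, 8, 1]
lst[1] = lst[0]*lst[4] = 6*1 = 6 → [6, 6, 5, 8, 1]
lst[-1] = lst[-1]+lst[0] = 1+6 = 7 → [6, 6, 5, 8, 7]
pop(2) removes 5 → [6, 6, 8, 7]
insert 2 at 0 → [2, 6, 6, 8, 7]
append lst[4]+lst[0] = 7+2 = 9 → [2, 6, 6, 8, 7, 9]
sum = 38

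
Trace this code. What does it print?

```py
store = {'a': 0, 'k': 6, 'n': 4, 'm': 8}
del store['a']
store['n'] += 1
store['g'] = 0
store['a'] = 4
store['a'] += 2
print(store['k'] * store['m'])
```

48

del 'a' → {'k': 6, 'n': 4, 'm': 8}
store['n'] = 4+1 = 5 → {'k': 6, 'n': 5, 'm': 8}
store['g'] = 0 → {'k': 6, 'n': 5, 'm': 8, 'g': 0}
store['a'] = 4 → {'k': 6, 'n': 5, 'm': 8, 'g': 0, 'a': 4}
store['a'] = 4+2 = 6 → {'k': 6, 'n': 5, 'm': 8, 'g': 0, 'a': 6}
store['k']*store['m'] = 6*8 = 48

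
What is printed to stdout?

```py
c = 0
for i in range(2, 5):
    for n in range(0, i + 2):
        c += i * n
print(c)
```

102

i=2,n=0: c = 0+0 = 0
i=2,n=1: c = 0+2 = 2
i=2,n=2: c = 2+4 = 6
i=2,n=3: c = 6+6 = 12
i=3,n=0: c = 12+0 = 12
i=3,n=1: c = 12+3 = 15
i=3,n=2: c = 15+6 = 21
i=3,n=3: c = 21+9 = 30
i=3,n=4: c = 30+12 = 42
i=4,n=0: c = 42+0 = 42
i=4,n=1: c = 42+4 = 46
i=4,n=2: c = 46+8 = 54
i=4,n=3: c = 54+12 = 66
i=4,n=4: c = 66+16 = 82
i=4,n=5: c = 82+20 = 102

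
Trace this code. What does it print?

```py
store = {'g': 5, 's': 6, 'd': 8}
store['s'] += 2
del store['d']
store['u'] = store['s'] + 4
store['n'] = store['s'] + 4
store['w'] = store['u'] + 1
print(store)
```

store['s'] = 6+2 = 8 → {'g': 5, 's': 8, 'd': 8}
del 'd' → {'g': 5, 's': 8}
store['u'] = store['s']+4 = 12 → {'g': 5, 's': 8, 'u': 12}
store['n'] = store['s']+4 = 12 → {'g': 5, 's': 8, 'u': 12, 'n': 12}
store['w'] = store['u']+1 = 13 → {'g': 5, 's': 8, 'u': 12, 'n': 12, 'w': 13}

{'g': 5, 's': 8, 'u': 12, 'n': 12, 'w': 13}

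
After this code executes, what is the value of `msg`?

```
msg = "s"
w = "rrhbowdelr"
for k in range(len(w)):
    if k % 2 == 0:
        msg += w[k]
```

k=0: add 'r' → 'sr'
k=1: skip
k=2: add 'h' → 'srh'
k=3: skip
k=4: add 'o' → 'srho'
k=5: skip
k=6: add 'd' → 'srhod'
k=7: skip
k=8: add 'l' → 'srhodl'
k=9: skip

'srhodl'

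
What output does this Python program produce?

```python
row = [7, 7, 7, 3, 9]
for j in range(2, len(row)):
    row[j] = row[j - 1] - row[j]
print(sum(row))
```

j=2: row[2] = 7-7 = 0 → [7, 7, 0, 3, 9]
j=3: row[3] = 0-3 = -3 → [7, 7, 0, -3, 9]
j=4: row[4] = (-3)-9 = -12 → [7, 7, 0, -3, -12]
sum = -1

-1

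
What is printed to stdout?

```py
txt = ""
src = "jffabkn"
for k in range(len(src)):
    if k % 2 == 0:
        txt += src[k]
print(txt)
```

k=0: add 'j' → 'j'
k=1: skip
k=2: add 'f' → 'jf'
k=3: skip
k=4: add 'b' → 'jfb'
k=5: skip
k=6: add 'n' → 'jfbn'

jfbn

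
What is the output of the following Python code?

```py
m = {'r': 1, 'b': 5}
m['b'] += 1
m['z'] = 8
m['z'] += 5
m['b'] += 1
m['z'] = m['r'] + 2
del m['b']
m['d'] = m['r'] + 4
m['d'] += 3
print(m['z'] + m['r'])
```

4

m['b'] = 5+1 = 6 → {'r': 1, 'b': 6}
m['z'] = 8 → {'r': 1, 'b': 6, 'z': 8}
m['z'] = 8+5 = 13 → {'r': 1, 'b': 6, 'z': 13}
m['b'] = 6+1 = 7 → {'r': 1, 'b': 7, 'z': 13}
m['z'] = m['r']+2 = 3 → {'r': 1, 'b': 7, 'z': 3}
del 'b' → {'r': 1, 'z': 3}
m['d'] = m['r']+4 = 5 → {'r': 1, 'z': 3, 'd': 5}
m['d'] = 5+3 = 8 → {'r': 1, 'z': 3, 'd': 8}
m['z']+m['r'] = 3+1 = 4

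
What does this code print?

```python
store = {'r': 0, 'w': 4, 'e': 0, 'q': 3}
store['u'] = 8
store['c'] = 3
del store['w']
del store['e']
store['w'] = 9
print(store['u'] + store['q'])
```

11

store['u'] = 8 → {'r': 0, 'w': 4, 'e': 0, 'q': 3, 'u': 8}
store['c'] = 3 → {'r': 0, 'w': 4, 'e': 0, 'q': 3, 'u': 8, 'c': 3}
del 'w' → {'r': 0, 'e': 0, 'q': 3, 'u': 8, 'c': 3}
del 'e' → {'r': 0, 'q': 3, 'u': 8, 'c': 3}
store['w'] = 9 → {'r': 0, 'q': 3, 'u': 8, 'c': 3, 'w': 9}
store['u']+store['q'] = 8+3 = 11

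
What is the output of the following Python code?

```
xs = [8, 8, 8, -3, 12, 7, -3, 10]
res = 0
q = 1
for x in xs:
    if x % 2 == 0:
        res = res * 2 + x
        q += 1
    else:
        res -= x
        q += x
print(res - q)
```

255

x=8: even, res = 0*2+8 = 8; q=2
x=8: even, res = 8*2+8 = 24; q=3
x=8: even, res = 24*2+8 = 56; q=4
x=-3: not even, res = 56-(-3) = 59; q=1
x=12: even, res = 59*2+12 = 130; q=2
x=7: not even, res = 130-7 = 123; q=9
x=-3: not even, res = 123-(-3) = 126; q=6
x=10: even, res = 126*2+10 = 262; q=7
res-q = 262-7 = 255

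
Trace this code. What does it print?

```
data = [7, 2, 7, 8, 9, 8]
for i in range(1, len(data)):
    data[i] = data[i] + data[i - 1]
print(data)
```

i=1: data[1] = 2+7 = 9 → [7, 9, 7, 8, 9, 8]
i=2: data[2] = 7+9 = 16 → [7, 9, 16, 8, 9, 8]
i=3: data[3] = 8+16 = 24 → [7, 9, 16, 24, 9, 8]
i=4: data[4] = 9+24 = 33 → [7, 9, 16, 24, 33, 8]
i=5: data[5] = 8+33 = 41 → [7, 9, 16, 24, 33, 41]

[7, 9, 16, 24, 33, 41]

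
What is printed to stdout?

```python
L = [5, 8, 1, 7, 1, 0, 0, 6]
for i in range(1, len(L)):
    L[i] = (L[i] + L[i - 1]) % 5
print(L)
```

[5, 3, 4, 1, 2, 2, 2, 3]

i=1: L[1] = (8+5)%5 = 3 → [5, 3, 1, 7, 1, 0, 0, 6]
i=2: L[2] = (1+3)%5 = 4 → [5, 3, 4, 7, 1, 0, 0, 6]
i=3: L[3] = (7+4)%5 = 1 → [5, 3, 4, 1, 1, 0, 0, 6]
i=4: L[4] = (1+1)%5 = 2 → [5, 3, 4, 1, 2, 0, 0, 6]
i=5: L[5] = (0+2)%5 = 2 → [5, 3, 4, 1, 2, 2, 0, 6]
i=6: L[6] = (0+2)%5 = 2 → [5, 3, 4, 1, 2, 2, 2, 6]
i=7: L[7] = (6+2)%5 = 3 → [5, 3, 4, 1, 2, 2, 2, 3]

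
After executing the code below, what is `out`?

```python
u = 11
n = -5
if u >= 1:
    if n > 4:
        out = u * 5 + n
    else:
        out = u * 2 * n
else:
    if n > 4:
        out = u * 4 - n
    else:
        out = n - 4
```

-110

u=11, n=-5
u >= 1 is True; n > 4 is False
→ out = u * 2 * n = -110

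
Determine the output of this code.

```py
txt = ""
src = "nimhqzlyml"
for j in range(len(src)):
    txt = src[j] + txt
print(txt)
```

j=0: prepend 'n' → 'n'
j=1: prepend 'i' → 'in'
j=2: prepend 'm' → 'min'
j=3: prepend 'h' → 'hmin'
j=4: prepend 'q' → 'qhmin'
j=5: prepend 'z' → 'zqhmin'
j=6: prepend 'l' → 'lzqhmin'
j=7: prepend 'y' → 'ylzqhmin'
j=8: prepend 'm' → 'mylzqhmin'
j=9: prepend 'l' → 'lmylzqhmin'

lmylzqhmin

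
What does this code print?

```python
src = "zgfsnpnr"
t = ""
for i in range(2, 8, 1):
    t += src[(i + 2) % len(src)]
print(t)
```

i=2: add src[4]='n' → 'n'
i=3: add src[5]='p' → 'np'
i=4: add src[6]='n' → 'npn'
i=5: add src[7]='r' → 'npnr'
i=6: add src[0]='z' → 'npnrz'
i=7: add src[1]='g' → 'npnrzg'

npnrzg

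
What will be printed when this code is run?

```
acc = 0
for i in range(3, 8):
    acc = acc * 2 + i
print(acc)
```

i=3: acc = 0*2+3 = 3
i=4: acc = 3*2+4 = 10
i=5: acc = 10*2+5 = 25
i=6: acc = 25*2+6 = 56
i=7: acc = 56*2+7 = 119

119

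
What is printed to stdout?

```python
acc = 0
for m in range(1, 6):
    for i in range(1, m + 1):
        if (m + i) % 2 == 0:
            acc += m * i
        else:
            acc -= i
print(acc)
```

73

m=1,i=1: even sum, acc = 0+1 = 1
m=2,i=1: odd sum, acc = 1-1 = 0
m=2,i=2: even sum, acc = 0+4 = 4
m=3,i=1: even sum, acc = 4+3 = 7
m=3,i=2: odd sum, acc = 7-2 = 5
m=3,i=3: even sum, acc = 5+9 = 14
m=4,i=1: odd sum, acc = 14-1 = 13
m=4,i=2: even sum, acc = 13+8 = 21
m=4,i=3: odd sum, acc = 21-3 = 18
m=4,i=4: even sum, acc = 18+16 = 34
m=5,i=1: even sum, acc = 34+5 = 39
m=5,i=2: odd sum, acc = 39-2 = 37
m=5,i=3: even sum, acc = 37+15 = 52
m=5,i=4: odd sum, acc = 52-4 = 48
m=5,i=5: even sum, acc = 48+25 = 73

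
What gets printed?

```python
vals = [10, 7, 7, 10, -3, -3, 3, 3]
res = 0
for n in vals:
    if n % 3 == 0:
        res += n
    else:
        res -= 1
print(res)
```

n=10: not %3==0, res = 0-1 = -1
n=7: not %3==0, res = (-1)-1 = -2
n=7: not %3==0, res = (-2)-1 = -3
n=10: not %3==0, res = (-3)-1 = -4
n=-3: %3==0, res = (-4)+(-3) = -7
n=-3: %3==0, res = (-7)+(-3) = -10
n=3: %3==0, res = (-10)+3 = -7
n=3: %3==0, res = (-7)+3 = -4

-4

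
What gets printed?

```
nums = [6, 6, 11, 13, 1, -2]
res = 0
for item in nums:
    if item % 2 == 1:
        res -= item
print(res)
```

-25

item=6: not odd
item=6: not odd
item=11: odd, res = 0-11 = -11
item=13: odd, res = (-11)-13 = -24
item=1: odd, res = (-24)-1 = -25
item=-2: not odd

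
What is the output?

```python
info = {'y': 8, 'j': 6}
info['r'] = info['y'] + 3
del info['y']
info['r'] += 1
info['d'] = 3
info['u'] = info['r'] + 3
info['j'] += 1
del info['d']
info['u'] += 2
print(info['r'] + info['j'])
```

info['r'] = info['y']+3 = 11 → {'y': 8, 'j': 6, 'r': 11}
del 'y' → {'j': 6, 'r': 11}
info['r'] = 11+1 = 12 → {'j': 6, 'r': 12}
info['d'] = 3 → {'j': 6, 'r': 12, 'd': 3}
info['u'] = info['r']+3 = 15 → {'j': 6, 'r': 12, 'd': 3, 'u': 15}
info['j'] = 6+1 = 7 → {'j': 7, 'r': 12, 'd': 3, 'u': 15}
del 'd' → {'j': 7, 'r': 12, 'u': 15}
info['u'] = 15+2 = 17 → {'j': 7, 'r': 12, 'u': 17}
info['r']+info['j'] = 12+7 = 19

19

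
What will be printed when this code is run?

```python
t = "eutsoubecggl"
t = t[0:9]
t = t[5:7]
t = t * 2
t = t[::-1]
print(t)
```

bubu

slice [0:9] → 'eutsoubec'
slice [5:7] → 'ub'
repeat ×2 → 'ubub'
reverse → 'bubu'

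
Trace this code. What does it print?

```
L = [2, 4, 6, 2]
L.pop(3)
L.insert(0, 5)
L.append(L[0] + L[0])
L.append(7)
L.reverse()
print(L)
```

pop(3) removes 2 → [2, 4, 6]
insert 5 at 0 → [5, 2, 4, 6]
append L[0]+L[0] = 5+5 = 10 → [5, 2, 4, 6, 10]
append 7 → [5, 2, 4, 6, 10, 7]
reverse → [7, 10, 6, 4, 2, 5]

[7, 10, 6, 4, 2, 5]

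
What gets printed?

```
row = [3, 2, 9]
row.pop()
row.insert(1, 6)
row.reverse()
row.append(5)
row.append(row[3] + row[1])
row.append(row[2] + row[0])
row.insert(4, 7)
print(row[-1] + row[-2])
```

pop() removes 9 → [3, 2]
insert 6 at 1 → [3, 6, 2]
reverse → [2, 6, 3]
append 5 → [2, 6, 3, 5]
append row[3]+row[1] = 5+6 = 11 → [2, 6, 3, 5, 11]
append row[2]+row[0] = 3+2 = 5 → [2, 6, 3, 5, 11, 5]
insert 7 at 4 → [2, 6, 3, 5, 7, 11, 5]
row[-1]+row[-2] = 5+11 = 16

16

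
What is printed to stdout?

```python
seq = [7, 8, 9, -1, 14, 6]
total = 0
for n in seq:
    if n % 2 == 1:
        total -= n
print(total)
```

n=7: odd, total = 0-7 = -7
n=8: not odd
n=9: odd, total = (-7)-9 = -16
n=-1: odd, total = (-16)-(-1) = -15
n=14: not odd
n=6: not odd

-15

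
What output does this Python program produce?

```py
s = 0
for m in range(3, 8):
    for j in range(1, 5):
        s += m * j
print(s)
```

m=3,j=1: s = 0+3 = 3
m=3,j=2: s = 3+6 = 9
m=3,j=3: s = 9+9 = 18
m=3,j=4: s = 18+12 = 30
m=4,j=1: s = 30+4 = 34
m=4,j=2: s = 34+8 = 42
m=4,j=3: s = 42+12 = 54
m=4,j=4: s = 54+16 = 70
m=5,j=1: s = 70+5 = 75
m=5,j=2: s = 75+10 = 85
m=5,j=3: s = 85+15 = 100
m=5,j=4: s = 100+20 = 120
m=6,j=1: s = 120+6 = 126
m=6,j=2: s = 126+12 = 138
m=6,j=3: s = 138+18 = 156
m=6,j=4: s = 156+24 = 180
m=7,j=1: s = 180+7 = 187
m=7,j=2: s = 187+14 = 201
m=7,j=3: s = 201+21 = 222
m=7,j=4: s = 222+28 = 250

250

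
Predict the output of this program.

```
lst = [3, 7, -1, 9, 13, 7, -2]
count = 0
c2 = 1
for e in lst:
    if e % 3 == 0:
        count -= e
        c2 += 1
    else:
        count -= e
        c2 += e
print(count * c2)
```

-972

e=3: %3==0, count = 0-3 = -3; c2=2
e=7: not %3==0, count = (-3)-7 = -10; c2=9
e=-1: not %3==0, count = (-10)-(-1) = -9; c2=8
e=9: %3==0, count = (-9)-9 = -18; c2=9
e=13: not %3==0, count = (-18)-13 = -31; c2=22
e=7: not %3==0, count = (-31)-7 = -38; c2=29
e=-2: not %3==0, count = (-38)-(-2) = -36; c2=27
count*c2 = (-36)*27 = -972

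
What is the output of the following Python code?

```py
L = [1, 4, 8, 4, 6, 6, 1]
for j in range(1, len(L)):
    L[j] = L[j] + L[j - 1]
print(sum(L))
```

118

j=1: L[1] = 4+1 = 5 → [1, 5, 8, 4, 6, 6, 1]
j=2: L[2] = 8+5 = 13 → [1, 5, 13, 4, 6, 6, 1]
j=3: L[3] = 4+13 = 17 → [1, 5, 13, 17, 6, 6, 1]
j=4: L[4] = 6+17 = 23 → [1, 5, 13, 17, 23, 6, 1]
j=5: L[5] = 6+23 = 29 → [1, 5, 13, 17, 23, 29, 1]
j=6: L[6] = 1+29 = 30 → [1, 5, 13, 17, 23, 29, 30]
sum = 118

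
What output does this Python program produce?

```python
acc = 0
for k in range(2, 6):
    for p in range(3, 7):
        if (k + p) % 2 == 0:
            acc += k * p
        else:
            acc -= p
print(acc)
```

88

k=2,p=3: odd sum, acc = 0-3 = -3
k=2,p=4: even sum, acc = (-3)+8 = 5
k=2,p=5: odd sum, acc = 5-5 = 0
k=2,p=6: even sum, acc = 0+12 = 12
k=3,p=3: even sum, acc = 12+9 = 21
k=3,p=4: odd sum, acc = 21-4 = 17
k=3,p=5: even sum, acc = 17+15 = 32
k=3,p=6: odd sum, acc = 32-6 = 26
k=4,p=3: odd sum, acc = 26-3 = 23
k=4,p=4: even sum, acc = 23+16 = 39
k=4,p=5: odd sum, acc = 39-5 = 34
k=4,p=6: even sum, acc = 34+24 = 58
k=5,p=3: even sum, acc = 58+15 = 73
k=5,p=4: odd sum, acc = 73-4 = 69
k=5,p=5: even sum, acc = 69+25 = 94
k=5,p=6: odd sum, acc = 94-6 = 88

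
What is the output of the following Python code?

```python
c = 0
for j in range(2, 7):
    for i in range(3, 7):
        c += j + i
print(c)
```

j=2,i=3: c = 0+5 = 5
j=2,i=4: c = 5+6 = 11
j=2,i=5: c = 11+7 = 18
j=2,i=6: c = 18+8 = 26
j=3,i=3: c = 26+6 = 32
j=3,i=4: c = 32+7 = 39
j=3,i=5: c = 39+8 = 47
j=3,i=6: c = 47+9 = 56
j=4,i=3: c = 56+7 = 63
j=4,i=4: c = 63+8 = 71
j=4,i=5: c = 71+9 = 80
j=4,i=6: c = 80+10 = 90
j=5,i=3: c = 90+8 = 98
j=5,i=4: c = 98+9 = 107
j=5,i=5: c = 107+10 = 117
j=5,i=6: c = 117+11 = 128
j=6,i=3: c = 128+9 = 137
j=6,i=4: c = 137+10 = 147
j=6,i=5: c = 147+11 = 158
j=6,i=6: c = 158+12 = 170

170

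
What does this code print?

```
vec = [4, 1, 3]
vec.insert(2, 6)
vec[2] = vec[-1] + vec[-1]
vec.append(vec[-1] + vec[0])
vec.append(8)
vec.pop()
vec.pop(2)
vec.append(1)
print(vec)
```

[4, 1, 3, 7, 1]

insert 6 at 2 → [4, 1, 6, 3]
vec[2] = vec[-1]+vec[-1] = 3+3 = 6 → [4, 1, 6, 3]
append vec[-1]+vec[0] = 3+4 = 7 → [4, 1, 6, 3, 7]
append 8 → [4, 1, 6, 3, 7, 8]
pop() removes 8 → [4, 1, 6, 3, 7]
pop(2) removes 6 → [4, 1, 3, 7]
append 1 → [4, 1, 3, 7, 1]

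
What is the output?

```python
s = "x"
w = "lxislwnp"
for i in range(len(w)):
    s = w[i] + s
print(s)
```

i=0: prepend 'l' → 'lx'
i=1: prepend 'x' → 'xlx'
i=2: prepend 'i' → 'ixlx'
i=3: prepend 's' → 'sixlx'
i=4: prepend 'l' → 'lsixlx'
i=5: prepend 'w' → 'wlsixlx'
i=6: prepend 'n' → 'nwlsixlx'
i=7: prepend 'p' → 'pnwlsixlx'

pnwlsixlx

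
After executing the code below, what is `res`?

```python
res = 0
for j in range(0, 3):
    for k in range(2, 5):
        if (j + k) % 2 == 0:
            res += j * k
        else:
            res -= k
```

j=0,k=2: even sum, res = 0+0 = 0
j=0,k=3: odd sum, res = 0-3 = -3
j=0,k=4: even sum, res = (-3)+0 = -3
j=1,k=2: odd sum, res = (-3)-2 = -5
j=1,k=3: even sum, res = (-5)+3 = -2
j=1,k=4: odd sum, res = (-2)-4 = -6
j=2,k=2: even sum, res = (-6)+4 = -2
j=2,k=3: odd sum, res = (-2)-3 = -5
j=2,k=4: even sum, res = (-5)+8 = 3

3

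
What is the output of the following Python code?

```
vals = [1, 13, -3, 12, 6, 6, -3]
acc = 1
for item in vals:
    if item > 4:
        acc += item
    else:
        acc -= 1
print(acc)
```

item=1: not >4, acc = 1-1 = 0
item=13: >4, acc = 0+13 = 13
item=-3: not >4, acc = 13-1 = 12
item=12: >4, acc = 12+12 = 24
item=6: >4, acc = 24+6 = 30
item=6: >4, acc = 30+6 = 36
item=-3: not >4, acc = 36-1 = 35

35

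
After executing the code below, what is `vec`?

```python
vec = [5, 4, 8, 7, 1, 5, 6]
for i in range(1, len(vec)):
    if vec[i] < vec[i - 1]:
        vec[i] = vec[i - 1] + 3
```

[5, 8, 8, 11, 14, 17, 20]

i=1: 4<5, vec[1] = 5+3 = 8 → [5, 8, 8, 7, 1, 5, 6]
i=2: 8>=8, unchanged → [5, 8, 8, 7, 1, 5, 6]
i=3: 7<8, vec[3] = 8+3 = 11 → [5, 8, 8, 11, 1, 5, 6]
i=4: 1<11, vec[4] = 11+3 = 14 → [5, 8, 8, 11, 14, 5, 6]
i=5: 5<14, vec[5] = 14+3 = 17 → [5, 8, 8, 11, 14, 17, 6]
i=6: 6<17, vec[6] = 17+3 = 20 → [5, 8, 8, 11, 14, 17, 20]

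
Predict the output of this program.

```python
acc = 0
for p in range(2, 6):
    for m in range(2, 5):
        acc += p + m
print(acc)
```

p=2,m=2: acc = 0+4 = 4
p=2,m=3: acc = 4+5 = 9
p=2,m=4: acc = 9+6 = 15
p=3,m=2: acc = 15+5 = 20
p=3,m=3: acc = 20+6 = 26
p=3,m=4: acc = 26+7 = 33
p=4,m=2: acc = 33+6 = 39
p=4,m=3: acc = 39+7 = 46
p=4,m=4: acc = 46+8 = 54
p=5,m=2: acc = 54+7 = 61
p=5,m=3: acc = 61+8 = 69
p=5,m=4: acc = 69+9 = 78

78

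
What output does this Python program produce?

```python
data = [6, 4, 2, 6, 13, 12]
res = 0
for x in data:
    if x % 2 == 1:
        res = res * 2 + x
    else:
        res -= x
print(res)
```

x=6: not odd, res = 0-6 = -6
x=4: not odd, res = (-6)-4 = -10
x=2: not odd, res = (-10)-2 = -12
x=6: not odd, res = (-12)-6 = -18
x=13: odd, res = (-18)*2+13 = -23
x=12: not odd, res = (-23)-12 = -35

-35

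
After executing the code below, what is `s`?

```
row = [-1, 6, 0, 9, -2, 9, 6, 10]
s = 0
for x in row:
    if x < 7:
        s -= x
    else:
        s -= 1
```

-12

x=-1: <7, s = 0-(-1) = 1
x=6: <7, s = 1-6 = -5
x=0: <7, s = (-5)-0 = -5
x=9: not <7, s = (-5)-1 = -6
x=-2: <7, s = (-6)-(-2) = -4
x=9: not <7, s = (-4)-1 = -5
x=6: <7, s = (-5)-6 = -11
x=10: not <7, s = (-11)-1 = -12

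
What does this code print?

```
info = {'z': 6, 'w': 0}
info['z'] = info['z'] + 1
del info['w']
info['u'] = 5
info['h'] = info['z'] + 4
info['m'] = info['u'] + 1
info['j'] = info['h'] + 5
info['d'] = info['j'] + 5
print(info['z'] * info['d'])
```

147

info['z'] = info['z']+1 = 7 → {'z': 7, 'w': 0}
del 'w' → {'z': 7}
info['u'] = 5 → {'z': 7, 'u': 5}
info['h'] = info['z']+4 = 11 → {'z': 7, 'u': 5, 'h': 11}
info['m'] = info['u']+1 = 6 → {'z': 7, 'u': 5, 'h': 11, 'm': 6}
info['j'] = info['h']+5 = 16 → {'z': 7, 'u': 5, 'h': 11, 'm': 6, 'j': 16}
info['d'] = info['j']+5 = 21 → {'z': 7, 'u': 5, 'h': 11, 'm': 6, 'j': 16, 'd': 21}
info['z']*info['d'] = 7*21 = 147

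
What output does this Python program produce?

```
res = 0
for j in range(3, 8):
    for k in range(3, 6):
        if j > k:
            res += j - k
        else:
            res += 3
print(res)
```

37

j=3,k=3: not 3>3, res = 0+3 = 3
j=3,k=4: not 3>4, res = 3+3 = 6
j=3,k=5: not 3>5, res = 6+3 = 9
j=4,k=3: 4>3, res = 9+1 = 10
j=4,k=4: not 4>4, res = 10+3 = 13
j=4,k=5: not 4>5, res = 13+3 = 16
j=5,k=3: 5>3, res = 16+2 = 18
j=5,k=4: 5>4, res = 18+1 = 19
j=5,k=5: not 5>5, res = 19+3 = 22
j=6,k=3: 6>3, res = 22+3 = 25
j=6,k=4: 6>4, res = 25+2 = 27
j=6,k=5: 6>5, res = 27+1 = 28
j=7,k=3: 7>3, res = 28+4 = 32
j=7,k=4: 7>4, res = 32+3 = 35
j=7,k=5: 7>5, res = 35+2 = 37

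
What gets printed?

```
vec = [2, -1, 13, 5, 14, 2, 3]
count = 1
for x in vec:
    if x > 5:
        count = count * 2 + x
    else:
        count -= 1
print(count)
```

32

x=2: not >5, count = 1-1 = 0
x=-1: not >5, count = 0-1 = -1
x=13: >5, count = (-1)*2+13 = 11
x=5: not >5, count = 11-1 = 10
x=14: >5, count = 10*2+14 = 34
x=2: not >5, count = 34-1 = 33
x=3: not >5, count = 33-1 = 32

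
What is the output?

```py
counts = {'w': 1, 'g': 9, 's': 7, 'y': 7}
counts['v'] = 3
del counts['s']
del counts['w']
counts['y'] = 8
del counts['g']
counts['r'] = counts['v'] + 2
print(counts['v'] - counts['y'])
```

counts['v'] = 3 → {'w': 1, 'g': 9, 's': 7, 'y': 7, 'v': 3}
del 's' → {'w': 1, 'g': 9, 'y': 7, 'v': 3}
del 'w' → {'g': 9, 'y': 7, 'v': 3}
counts['y'] = 8 → {'g': 9, 'y': 8, 'v': 3}
del 'g' → {'y': 8, 'v': 3}
counts['r'] = counts['v']+2 = 5 → {'y': 8, 'v': 3, 'r': 5}
counts['v']-counts['y'] = 3-8 = -5

-5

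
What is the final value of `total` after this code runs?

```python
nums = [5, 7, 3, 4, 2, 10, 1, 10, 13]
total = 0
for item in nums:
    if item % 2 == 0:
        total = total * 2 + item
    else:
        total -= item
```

-185

item=5: not even, total = 0-5 = -5
item=7: not even, total = (-5)-7 = -12
item=3: not even, total = (-12)-3 = -15
item=4: even, total = (-15)*2+4 = -26
item=2: even, total = (-26)*2+2 = -50
item=10: even, total = (-50)*2+10 = -90
item=1: not even, total = (-90)-1 = -91
item=10: even, total = (-91)*2+10 = -172
item=13: not even, total = (-172)-13 = -185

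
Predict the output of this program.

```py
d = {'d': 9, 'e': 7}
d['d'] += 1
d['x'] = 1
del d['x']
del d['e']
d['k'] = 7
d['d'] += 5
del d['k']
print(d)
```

d['d'] = 9+1 = 10 → {'d': 10, 'e': 7}
d['x'] = 1 → {'d': 10, 'e': 7, 'x': 1}
del 'x' → {'d': 10, 'e': 7}
del 'e' → {'d': 10}
d['k'] = 7 → {'d': 10, 'k': 7}
d['d'] = 10+5 = 15 → {'d': 15, 'k': 7}
del 'k' → {'d': 15}

{'d': 15}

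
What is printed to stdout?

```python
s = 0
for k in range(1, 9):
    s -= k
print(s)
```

k=1: s = 0-1 = -1
k=2: s = (-1)-2 = -3
k=3: s = (-3)-3 = -6
k=4: s = (-6)-4 = -10
k=5: s = (-10)-5 = -15
k=6: s = (-15)-6 = -21
k=7: s = (-21)-7 = -28
k=8: s = (-28)-8 = -36

-36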